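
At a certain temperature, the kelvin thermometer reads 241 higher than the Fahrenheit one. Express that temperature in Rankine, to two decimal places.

Let x be the Fahrenheit reading; then the kelvin reading is 5/9·x + 255.372.
(5/9·x + 255.372) - x = 241  ⇒  (-4/9)·x = -14.3722  ⇒  x = 32.3375°F.
In Celsius: (32.3375 - 32) × 5/9 = 0.1875°C.
In Rankine: 0.1875 × 1.8 + 491.67 = 492.01°R.

492.01°R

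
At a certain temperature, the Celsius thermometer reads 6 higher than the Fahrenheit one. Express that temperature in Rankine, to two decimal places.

Let x be the Fahrenheit reading; then the Celsius reading is 5/9·x - 17.7778.
(5/9·x - 17.7778) - x = 6  ⇒  (-4/9)·x = 23.7778  ⇒  x = -53.5000°F.
In Celsius: (-53.5 - 32) × 5/9 = -47.5000°C.
In Rankine: -47.5000 × 1.8 + 491.67 = 406.17°R.

406.17°R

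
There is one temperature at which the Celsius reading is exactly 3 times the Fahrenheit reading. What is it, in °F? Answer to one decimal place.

-7.3°F

Let F be the Fahrenheit reading. The Celsius reading is C = 5/9·F - 17.7778.
Require C = 3·F: 5/9·F - 17.7778 = 3·F.
(-22/9)·F = 17.7778  ⇒  F = -7.3.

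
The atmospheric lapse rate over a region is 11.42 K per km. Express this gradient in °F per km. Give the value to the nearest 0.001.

The quantity depends on a temperature interval, so only the ratio of degree sizes applies; the offset between the scales is irrelevant.
A change of 1 K is a change of 1.8°F, so 11.42 × 1.8 = 20.556.

20.556 °F/km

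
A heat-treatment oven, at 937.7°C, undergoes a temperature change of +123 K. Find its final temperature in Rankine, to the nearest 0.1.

The 123 K change is an interval; Kelvin and Celsius degrees are the same size, so ΔC = +123°C.
Final Celsius temperature: 937.7000 + 123.0000 = 1060.7000°C.
In Rankine: 1060.7000 × 1.8 + 491.67 = 2400.9°R.

2400.9°R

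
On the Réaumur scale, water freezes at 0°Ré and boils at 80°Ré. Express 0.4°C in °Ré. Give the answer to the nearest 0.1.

0.3°Ré

Linearly onto the Réaumur scale: 0 + (0.4000 / 100) × (80 - 0) = 0.3°Ré.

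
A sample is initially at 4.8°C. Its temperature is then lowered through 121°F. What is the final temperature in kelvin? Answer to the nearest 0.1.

210.7 K

The 121°F change is an interval, so only the factor 5/9 applies: -121 × 5/9 = -67.2222°C.
Final Celsius temperature: 4.8000 - 67.2222 = -62.4222°C.
In kelvin: -62.4222 + 273.15 = 210.7 K.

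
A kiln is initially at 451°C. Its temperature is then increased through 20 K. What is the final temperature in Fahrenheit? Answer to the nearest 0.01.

The 20 K change is an interval; Kelvin and Celsius degrees are the same size, so ΔC = +20°C.
Final Celsius temperature: 451.0000 + 20.0000 = 471.0000°C.
In Fahrenheit: 471.0000 × 1.8 + 32 = 879.80°F.

879.80°F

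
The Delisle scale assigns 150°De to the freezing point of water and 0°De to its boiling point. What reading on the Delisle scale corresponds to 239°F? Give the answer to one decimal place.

-22.5°De

First in Celsius: (239 - 32) × 5/9 = 115.0000°C.
Linearly onto the Delisle scale: 150 + (115.0000 / 100) × (0 - 150) = -22.5°De.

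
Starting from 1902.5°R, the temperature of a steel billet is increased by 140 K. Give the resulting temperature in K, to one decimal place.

1196.9 K

Initial temperature in Celsius: (1902.5 - 491.67) × 5/9 = 783.7944°C.
The 140 K change is an interval; Kelvin and Celsius degrees are the same size, so ΔC = +140°C.
Final Celsius temperature: 783.7944 + 140.0000 = 923.7944°C.
In kelvin: 923.7944 + 273.15 = 1196.9 K.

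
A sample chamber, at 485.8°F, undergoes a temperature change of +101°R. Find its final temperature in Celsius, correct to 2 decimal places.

Initial temperature in Celsius: (485.8 - 32) × 5/9 = 252.1111°C.
The 101°R change is an interval, so only the factor 5/9 applies: +101 × 5/9 = +56.1111°C.
Final Celsius temperature: 252.1111 + 56.1111 = 308.2222°C.

308.22°C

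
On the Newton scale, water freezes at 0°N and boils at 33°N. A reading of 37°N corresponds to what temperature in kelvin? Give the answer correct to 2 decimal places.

Linear interpolation between the fixed points: C = (37 - 0) × 100 / (33 - 0) = 112.1212°C.
Then 112.1212 + 273.15 = 385.27 K.

385.27 K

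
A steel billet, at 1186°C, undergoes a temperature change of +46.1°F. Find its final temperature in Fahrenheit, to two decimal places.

2212.90°F

The 46.1°F change is an interval, so only the factor 5/9 applies: +46.1 × 5/9 = +25.6111°C.
Final Celsius temperature: 1186.0000 + 25.6111 = 1211.6111°C.
In Fahrenheit: 1211.6111 × 1.8 + 32 = 2212.90°F.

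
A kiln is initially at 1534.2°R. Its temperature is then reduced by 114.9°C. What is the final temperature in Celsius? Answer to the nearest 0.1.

Initial temperature in Celsius: (1534.2 - 491.67) × 5/9 = 579.1833°C.
Final Celsius temperature: 579.1833 - 114.9000 = 464.2833°C.

464.3°C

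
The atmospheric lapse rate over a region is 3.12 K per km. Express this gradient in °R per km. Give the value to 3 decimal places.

Since only a temperature interval is involved, the additive offset between the scales drops out.
A change of 1 K is a change of 1.8°R, so 3.12 × 1.8 = 5.616.

5.616 °R/km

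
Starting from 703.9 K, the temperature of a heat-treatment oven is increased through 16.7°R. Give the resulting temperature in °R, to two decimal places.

Initial temperature in Celsius: 703.9 - 273.15 = 430.7500°C.
The 16.7°R change is an interval, so only the factor 5/9 applies: +16.7 × 5/9 = +9.2778°C.
Final Celsius temperature: 430.7500 + 9.2778 = 440.0278°C.
In Rankine: 440.0278 × 1.8 + 491.67 = 1283.72°R.

1283.72°R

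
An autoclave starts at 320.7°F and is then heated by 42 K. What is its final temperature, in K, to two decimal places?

475.54 K

Initial temperature in Celsius: (320.7 - 32) × 5/9 = 160.3889°C.
The 42 K change is an interval; Kelvin and Celsius degrees are the same size, so ΔC = +42°C.
Final Celsius temperature: 160.3889 + 42.0000 = 202.3889°C.
In kelvin: 202.3889 + 273.15 = 475.54 K.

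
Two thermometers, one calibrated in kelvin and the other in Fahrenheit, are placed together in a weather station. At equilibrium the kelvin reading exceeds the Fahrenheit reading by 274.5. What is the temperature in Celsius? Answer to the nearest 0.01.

-41.69°C

Let x be the kelvin reading; then the Fahrenheit reading is 1.8·x - 459.67.
(1.8·x - 459.67) - x = -274.5  ⇒  (0.8)·x = 185.17  ⇒  x = 231.4625 K.
In Celsius: 231.4625 - 273.15 = -41.69°C.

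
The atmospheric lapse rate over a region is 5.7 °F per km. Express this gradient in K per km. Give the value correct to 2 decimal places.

Since only a temperature interval is involved, the additive offset between the scales drops out.
A change of 1°F is a change of 5/9 K, so 5.7 × 5/9 = 3.17.

3.17 K/km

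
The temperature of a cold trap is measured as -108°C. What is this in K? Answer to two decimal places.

165.15 K

In kelvin: -108.0000 + 273.15 = 165.15 K.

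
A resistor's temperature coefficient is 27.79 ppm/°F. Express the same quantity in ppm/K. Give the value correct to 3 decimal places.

50.022 ppm/K

Since only a temperature interval is involved, the additive offset between the scales drops out.
A change of 1 K is a change of 1.8°F, so per K the value is 27.79 × 1.8 = 50.022.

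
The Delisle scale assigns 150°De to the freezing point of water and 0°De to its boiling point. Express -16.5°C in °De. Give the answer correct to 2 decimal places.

174.75°De

Linearly onto the Delisle scale: 150 + (-16.5000 / 100) × (0 - 150) = 174.75°De.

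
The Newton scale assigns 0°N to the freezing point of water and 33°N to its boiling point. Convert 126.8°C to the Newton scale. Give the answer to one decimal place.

41.8°N

Linearly onto the Newton scale: 0 + (126.8000 / 100) × (33 - 0) = 41.8°N.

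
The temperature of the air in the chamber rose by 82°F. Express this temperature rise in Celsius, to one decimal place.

45.6°C

An interval of 1°F corresponds to 5/9°C.
82 × 5/9 = 45.6.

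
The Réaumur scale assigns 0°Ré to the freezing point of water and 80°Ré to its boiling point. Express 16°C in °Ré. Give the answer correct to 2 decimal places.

12.80°Ré

Linearly onto the Réaumur scale: 0 + (16.0000 / 100) × (80 - 0) = 12.80°Ré.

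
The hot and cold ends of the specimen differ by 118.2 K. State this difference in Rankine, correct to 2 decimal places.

An interval of 1 K corresponds to 1.8°R.
118.2 × 1.8 = 212.76.

212.76°R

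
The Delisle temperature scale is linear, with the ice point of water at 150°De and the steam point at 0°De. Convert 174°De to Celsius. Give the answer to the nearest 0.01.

Linear interpolation between the fixed points: C = (174 - 150) × 100 / (0 - 150) = -16.0000°C.

-16.00°C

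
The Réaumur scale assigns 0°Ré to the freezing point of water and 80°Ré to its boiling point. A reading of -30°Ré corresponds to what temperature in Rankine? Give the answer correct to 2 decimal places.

424.17°R

Linear interpolation between the fixed points: C = (-30 - 0) × 100 / (80 - 0) = -37.5000°C.
Then -37.5000 × 1.8 + 491.67 = 424.17°R.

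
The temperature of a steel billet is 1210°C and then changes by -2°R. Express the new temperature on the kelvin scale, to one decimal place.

1482.0 K

The 2°R change is an interval, so only the factor 5/9 applies: -2 × 5/9 = -1.1111°C.
Final Celsius temperature: 1210.0000 - 1.1111 = 1208.8889°C.
In kelvin: 1208.8889 + 273.15 = 1482.0 K.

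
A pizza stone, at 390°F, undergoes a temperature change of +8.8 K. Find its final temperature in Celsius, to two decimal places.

Initial temperature in Celsius: (390 - 32) × 5/9 = 198.8889°C.
The 8.8 K change is an interval; Kelvin and Celsius degrees are the same size, so ΔC = +8.8°C.
Final Celsius temperature: 198.8889 + 8.8000 = 207.6889°C.

207.69°C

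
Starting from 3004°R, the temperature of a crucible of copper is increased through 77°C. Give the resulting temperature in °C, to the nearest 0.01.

Initial temperature in Celsius: (3004 - 491.67) × 5/9 = 1395.7389°C.
Final Celsius temperature: 1395.7389 + 77.0000 = 1472.7389°C.

1472.74°C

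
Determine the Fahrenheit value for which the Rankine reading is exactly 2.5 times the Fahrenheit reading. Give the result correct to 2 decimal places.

306.45°F

Let F be the Fahrenheit reading. The Rankine reading is R = 1·F + 459.67.
Require R = 2.5·F: 1·F + 459.67 = 2.5·F.
(-1.5)·F = -459.67  ⇒  F = 306.45.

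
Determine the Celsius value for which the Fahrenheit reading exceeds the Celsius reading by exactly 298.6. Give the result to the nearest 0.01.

Let C be the Celsius reading. The Fahrenheit reading is F = 1.8·C + 32.
Require F - C = 298.6: (0.8)·C + 32 = 298.6.
C = (298.6 - 32) / (0.8) = 333.25.

333.25°C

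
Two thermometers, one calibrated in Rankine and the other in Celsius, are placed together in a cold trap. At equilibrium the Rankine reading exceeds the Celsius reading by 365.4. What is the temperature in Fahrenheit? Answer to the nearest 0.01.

-252.11°F

Let x be the Rankine reading; then the Celsius reading is 5/9·x - 273.15.
(5/9·x - 273.15) - x = -365.4  ⇒  (-4/9)·x = -92.25  ⇒  x = 207.5625°R.
In Celsius: (207.5625 - 491.67) × 5/9 = -157.8375°C.
In Fahrenheit: -157.8375 × 1.8 + 32 = -252.11°F.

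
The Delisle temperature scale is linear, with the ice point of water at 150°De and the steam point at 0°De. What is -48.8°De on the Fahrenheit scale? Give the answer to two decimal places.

270.56°F

Linear interpolation between the fixed points: C = (-48.8 - 150) × 100 / (0 - 150) = 132.5333°C.
Then 132.5333 × 1.8 + 32 = 270.56°F.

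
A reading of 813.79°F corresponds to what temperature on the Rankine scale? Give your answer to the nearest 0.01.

In Celsius: (813.79 - 32) × 5/9 = 434.3278°C.
In Rankine: 434.3278 × 1.8 + 491.67 = 1273.46°R.

1273.46°R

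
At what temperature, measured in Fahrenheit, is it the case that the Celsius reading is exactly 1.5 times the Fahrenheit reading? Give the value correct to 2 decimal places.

-18.82°F

Let F be the Fahrenheit reading. The Celsius reading is C = 5/9·F - 17.7778.
Require C = 1.5·F: 5/9·F - 17.7778 = 1.5·F.
(-17/18)·F = 17.7778  ⇒  F = -18.82.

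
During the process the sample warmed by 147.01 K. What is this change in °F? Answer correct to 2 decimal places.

An interval of 1 K corresponds to 1.8°F.
147.01 × 1.8 = 264.62.

264.62°F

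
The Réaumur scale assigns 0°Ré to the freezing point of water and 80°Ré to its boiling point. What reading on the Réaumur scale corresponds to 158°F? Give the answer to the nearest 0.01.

56.00°Ré

First in Celsius: (158 - 32) × 5/9 = 70.0000°C.
Linearly onto the Réaumur scale: 0 + (70.0000 / 100) × (80 - 0) = 56.00°Ré.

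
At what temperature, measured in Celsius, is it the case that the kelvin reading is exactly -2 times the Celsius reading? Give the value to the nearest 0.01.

-91.05°C

Let C be the Celsius reading. The kelvin reading is K = 1·C + 273.15.
Require K = -2·C: 1·C + 273.15 = -2·C.
(3)·C = -273.15  ⇒  C = -91.05.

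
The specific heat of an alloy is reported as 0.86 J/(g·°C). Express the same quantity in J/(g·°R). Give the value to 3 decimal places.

0.478 J/(g·°R)

The quantity depends on a temperature interval, so only the ratio of degree sizes applies; the offset between the scales is irrelevant.
A change of 1°R is a change of 5/9°C, so per °R the value is 0.86 × 5/9 = 0.478.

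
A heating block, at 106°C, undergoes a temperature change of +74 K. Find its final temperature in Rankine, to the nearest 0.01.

The 74 K change is an interval; Kelvin and Celsius degrees are the same size, so ΔC = +74°C.
Final Celsius temperature: 106.0000 + 74.0000 = 180.0000°C.
In Rankine: 180.0000 × 1.8 + 491.67 = 815.67°R.

815.67°R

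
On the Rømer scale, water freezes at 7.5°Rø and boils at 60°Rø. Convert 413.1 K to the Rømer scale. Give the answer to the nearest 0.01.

80.97°Rø

First in Celsius: 413.1 - 273.15 = 139.9500°C.
Linearly onto the Rømer scale: 7.5 + (139.9500 / 100) × (60 - 7.5) = 80.97°Rø.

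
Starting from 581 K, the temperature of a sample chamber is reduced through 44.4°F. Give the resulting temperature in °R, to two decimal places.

Initial temperature in Celsius: 581 - 273.15 = 307.8500°C.
The 44.4°F change is an interval, so only the factor 5/9 applies: -44.4 × 5/9 = -24.6667°C.
Final Celsius temperature: 307.8500 - 24.6667 = 283.1833°C.
In Rankine: 283.1833 × 1.8 + 491.67 = 1001.40°R.

1001.40°R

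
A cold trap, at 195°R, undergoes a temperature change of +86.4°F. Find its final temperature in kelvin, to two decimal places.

156.33 K

Initial temperature in Celsius: (195 - 491.67) × 5/9 = -164.8167°C.
The 86.4°F change is an interval, so only the factor 5/9 applies: +86.4 × 5/9 = +48.0000°C.
Final Celsius temperature: -164.8167 + 48.0000 = -116.8167°C.
In kelvin: -116.8167 + 273.15 = 156.33 K.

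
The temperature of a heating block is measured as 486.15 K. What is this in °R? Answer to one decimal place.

875.1°R

In Celsius: 486.15 - 273.15 = 213.0000°C.
In Rankine: 213.0000 × 1.8 + 491.67 = 875.1°R.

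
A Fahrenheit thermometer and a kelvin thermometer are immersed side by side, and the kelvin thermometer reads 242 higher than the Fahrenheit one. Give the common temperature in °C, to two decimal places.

-1.06°C

Let x be the Fahrenheit reading; then the kelvin reading is 5/9·x + 255.372.
(5/9·x + 255.372) - x = 242  ⇒  (-4/9)·x = -13.3722  ⇒  x = 30.0875°F.
In Celsius: (30.0875 - 32) × 5/9 = -1.06°C.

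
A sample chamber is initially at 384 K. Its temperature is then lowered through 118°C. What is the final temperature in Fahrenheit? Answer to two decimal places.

19.13°F

Initial temperature in Celsius: 384 - 273.15 = 110.8500°C.
Final Celsius temperature: 110.8500 - 118.0000 = -7.1500°C.
In Fahrenheit: -7.1500 × 1.8 + 32 = 19.13°F.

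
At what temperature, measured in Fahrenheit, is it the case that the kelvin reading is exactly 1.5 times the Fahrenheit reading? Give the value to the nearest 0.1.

Let F be the Fahrenheit reading. The kelvin reading is K = 5/9·F + 255.372.
Require K = 1.5·F: 5/9·F + 255.372 = 1.5·F.
(-17/18)·F = -255.372  ⇒  F = 270.4.

270.4°F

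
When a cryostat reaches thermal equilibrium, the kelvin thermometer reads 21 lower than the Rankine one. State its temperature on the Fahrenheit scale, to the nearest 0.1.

Let x be the Rankine reading; then the kelvin reading is 5/9·x.
(5/9·x) - x = -21  ⇒  (-4/9)·x = -21  ⇒  x = 47.2500°R.
In Celsius: (47.25 - 491.67) × 5/9 = -246.9000°C.
In Fahrenheit: -246.9000 × 1.8 + 32 = -412.4°F.

-412.4°F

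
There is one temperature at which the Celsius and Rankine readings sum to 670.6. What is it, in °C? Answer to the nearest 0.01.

Let C be the Celsius reading. The Rankine reading is R = 1.8·C + 491.67.
Require C + R = 670.6: (2.8)·C + 491.67 = 670.6.
C = (670.6 - 491.67) / (2.8) = 63.90.

63.90°C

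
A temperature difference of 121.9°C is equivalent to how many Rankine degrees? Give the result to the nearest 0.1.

219.4°R

For a temperature interval the offset drops out; only the factor 1.8 applies.
121.9 × 1.8 = 219.4.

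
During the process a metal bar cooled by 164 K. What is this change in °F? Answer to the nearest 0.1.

295.2°F

Only the scale ratio 1.8 matters for a change in temperature.
164 × 1.8 = 295.2.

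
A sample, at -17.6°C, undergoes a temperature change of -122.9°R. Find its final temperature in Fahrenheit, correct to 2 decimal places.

The 122.9°R change is an interval, so only the factor 5/9 applies: -122.9 × 5/9 = -68.2778°C.
Final Celsius temperature: -17.6000 - 68.2778 = -85.8778°C.
In Fahrenheit: -85.8778 × 1.8 + 32 = -122.58°F.

-122.58°F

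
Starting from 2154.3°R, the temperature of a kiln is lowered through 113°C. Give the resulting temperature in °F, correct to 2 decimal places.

1491.23°F

Initial temperature in Celsius: (2154.3 - 491.67) × 5/9 = 923.6833°C.
Final Celsius temperature: 923.6833 - 113.0000 = 810.6833°C.
In Fahrenheit: 810.6833 × 1.8 + 32 = 1491.23°F.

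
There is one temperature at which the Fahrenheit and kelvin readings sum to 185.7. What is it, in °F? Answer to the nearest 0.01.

Let F be the Fahrenheit reading. The kelvin reading is K = 5/9·F + 255.372.
Require F + K = 185.7: (14/9)·F + 255.372 = 185.7.
F = (185.7 - 255.372) / (14/9) = -44.79.

-44.79°F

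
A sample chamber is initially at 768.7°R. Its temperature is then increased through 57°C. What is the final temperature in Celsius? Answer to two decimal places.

210.91°C

Initial temperature in Celsius: (768.7 - 491.67) × 5/9 = 153.9056°C.
Final Celsius temperature: 153.9056 + 57.0000 = 210.9056°C.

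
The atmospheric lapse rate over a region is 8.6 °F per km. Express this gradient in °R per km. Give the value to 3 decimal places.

Since only a temperature interval is involved, the additive offset between the scales drops out.
A change of 1°F is a change of 1°R, so 8.6 × 1 = 8.600.

8.600 °R/km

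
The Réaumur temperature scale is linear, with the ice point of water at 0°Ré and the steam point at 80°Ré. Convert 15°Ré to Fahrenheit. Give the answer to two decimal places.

Linear interpolation between the fixed points: C = (15 - 0) × 100 / (80 - 0) = 18.7500°C.
Then 18.7500 × 1.8 + 32 = 65.75°F.

65.75°F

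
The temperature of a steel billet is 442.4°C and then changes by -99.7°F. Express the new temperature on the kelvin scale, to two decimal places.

660.16 K

The 99.7°F change is an interval, so only the factor 5/9 applies: -99.7 × 5/9 = -55.3889°C.
Final Celsius temperature: 442.4000 - 55.3889 = 387.0111°C.
In kelvin: 387.0111 + 273.15 = 660.16 K.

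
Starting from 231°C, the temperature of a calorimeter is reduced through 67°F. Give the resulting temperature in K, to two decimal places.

The 67°F change is an interval, so only the factor 5/9 applies: -67 × 5/9 = -37.2222°C.
Final Celsius temperature: 231.0000 - 37.2222 = 193.7778°C.
In kelvin: 193.7778 + 273.15 = 466.93 K.

466.93 K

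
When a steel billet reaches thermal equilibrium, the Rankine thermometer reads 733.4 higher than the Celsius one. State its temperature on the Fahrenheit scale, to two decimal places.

Let x be the Celsius reading; then the Rankine reading is 1.8·x + 491.67.
(1.8·x + 491.67) - x = 733.4  ⇒  (0.8)·x = 241.73  ⇒  x = 302.1625°C.
In Fahrenheit: 302.1625 × 1.8 + 32 = 575.89°F.

575.89°F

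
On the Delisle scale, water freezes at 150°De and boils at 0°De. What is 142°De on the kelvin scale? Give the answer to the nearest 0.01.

278.48 K

Linear interpolation between the fixed points: C = (142 - 150) × 100 / (0 - 150) = 5.3333°C.
Then 5.3333 + 273.15 = 278.48 K.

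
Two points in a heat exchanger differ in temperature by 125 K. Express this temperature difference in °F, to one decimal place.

For a temperature interval the offset drops out; only the factor 1.8 applies.
125 × 1.8 = 225.0.

225.0°F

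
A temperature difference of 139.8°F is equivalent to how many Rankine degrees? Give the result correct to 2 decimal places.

139.80°R

Fahrenheit and Rankine degrees are the same size, so the interval is unchanged: 139.80.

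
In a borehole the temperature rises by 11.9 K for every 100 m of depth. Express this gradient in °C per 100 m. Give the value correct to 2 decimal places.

The quantity depends on a temperature interval, so only the ratio of degree sizes applies; the offset between the scales is irrelevant.
A change of 1 K is a change of 1°C, so 11.9 × 1 = 11.90.

11.90 °C/100 m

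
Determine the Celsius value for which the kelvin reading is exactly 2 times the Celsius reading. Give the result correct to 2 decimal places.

273.15°C

Let C be the Celsius reading. The kelvin reading is K = 1·C + 273.15.
Require K = 2·C: 1·C + 273.15 = 2·C.
(-1)·C = -273.15  ⇒  C = 273.15.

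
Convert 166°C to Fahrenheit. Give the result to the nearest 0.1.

In Fahrenheit: 166.0000 × 1.8 + 32 = 330.8°F.

330.8°F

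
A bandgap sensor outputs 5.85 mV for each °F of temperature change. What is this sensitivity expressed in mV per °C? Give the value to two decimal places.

Since only a temperature interval is involved, the additive offset between the scales drops out.
A change of 1°C is a change of 1.8°F, so per °C the value is 5.85 × 1.8 = 10.53.

10.53 mV per °C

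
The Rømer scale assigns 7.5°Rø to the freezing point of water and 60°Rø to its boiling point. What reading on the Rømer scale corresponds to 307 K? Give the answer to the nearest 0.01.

25.27°Rø

First in Celsius: 307 - 273.15 = 33.8500°C.
Linearly onto the Rømer scale: 7.5 + (33.8500 / 100) × (60 - 7.5) = 25.27°Rø.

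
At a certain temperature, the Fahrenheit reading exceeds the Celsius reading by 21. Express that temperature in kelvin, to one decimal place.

Let x be the Fahrenheit reading; then the Celsius reading is 5/9·x - 17.7778.
(5/9·x - 17.7778) - x = -21  ⇒  (-4/9)·x = -29/9  ⇒  x = 7.2500°F.
In Celsius: (7.25 - 32) × 5/9 = -13.7500°C.
In kelvin: -13.7500 + 273.15 = 259.4 K.

259.4 K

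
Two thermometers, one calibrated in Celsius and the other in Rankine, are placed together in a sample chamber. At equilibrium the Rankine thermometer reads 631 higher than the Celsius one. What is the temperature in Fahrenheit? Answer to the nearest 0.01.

345.49°F

Let x be the Celsius reading; then the Rankine reading is 1.8·x + 491.67.
(1.8·x + 491.67) - x = 631  ⇒  (0.8)·x = 139.33  ⇒  x = 174.1625°C.
In Fahrenheit: 174.1625 × 1.8 + 32 = 345.49°F.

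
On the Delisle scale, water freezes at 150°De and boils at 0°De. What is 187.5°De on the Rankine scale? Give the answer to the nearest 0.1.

446.7°R

Linear interpolation between the fixed points: C = (187.5 - 150) × 100 / (0 - 150) = -25.0000°C.
Then -25.0000 × 1.8 + 491.67 = 446.7°R.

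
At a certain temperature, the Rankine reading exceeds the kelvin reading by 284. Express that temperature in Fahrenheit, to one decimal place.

Let x be the kelvin reading; then the Rankine reading is 1.8·x.
(1.8·x) - x = 284  ⇒  (0.8)·x = 284  ⇒  x = 355.0000 K.
In Celsius: 355 - 273.15 = 81.8500°C.
In Fahrenheit: 81.8500 × 1.8 + 32 = 179.3°F.

179.3°F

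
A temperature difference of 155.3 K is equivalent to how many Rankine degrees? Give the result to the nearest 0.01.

An interval of 1 K corresponds to 1.8°R.
155.3 × 1.8 = 279.54.

279.54°R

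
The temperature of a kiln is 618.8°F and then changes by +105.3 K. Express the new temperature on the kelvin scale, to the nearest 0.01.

Initial temperature in Celsius: (618.8 - 32) × 5/9 = 326.0000°C.
The 105.3 K change is an interval; Kelvin and Celsius degrees are the same size, so ΔC = +105.3°C.
Final Celsius temperature: 326.0000 + 105.3000 = 431.3000°C.
In kelvin: 431.3000 + 273.15 = 704.45 K.

704.45 K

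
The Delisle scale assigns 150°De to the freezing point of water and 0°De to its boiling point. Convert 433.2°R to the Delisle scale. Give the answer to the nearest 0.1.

198.7°De

First in Celsius: (433.2 - 491.67) × 5/9 = -32.4833°C.
Linearly onto the Delisle scale: 150 + (-32.4833 / 100) × (0 - 150) = 198.7°De.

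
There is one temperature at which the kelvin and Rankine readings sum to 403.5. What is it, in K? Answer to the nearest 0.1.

Let K be the kelvin reading. The Rankine reading is R = 1.8·K.
Require K + R = 403.5: (2.8)·K = 403.5.
K = (403.5) / (2.8) = 144.1.

144.1 K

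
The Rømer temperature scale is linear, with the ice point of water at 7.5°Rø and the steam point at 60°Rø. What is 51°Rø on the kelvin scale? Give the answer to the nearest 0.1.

Linear interpolation between the fixed points: C = (51 - 7.5) × 100 / (60 - 7.5) = 82.8571°C.
Then 82.8571 + 273.15 = 356.0 K.

356.0 K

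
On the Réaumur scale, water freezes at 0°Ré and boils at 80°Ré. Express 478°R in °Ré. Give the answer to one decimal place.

First in Celsius: (478 - 491.67) × 5/9 = -7.5944°C.
Linearly onto the Réaumur scale: 0 + (-7.5944 / 100) × (80 - 0) = -6.1°Ré.

-6.1°Ré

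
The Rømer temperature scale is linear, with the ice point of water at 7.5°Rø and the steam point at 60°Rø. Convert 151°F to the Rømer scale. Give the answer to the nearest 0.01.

First in Celsius: (151 - 32) × 5/9 = 66.1111°C.
Linearly onto the Rømer scale: 7.5 + (66.1111 / 100) × (60 - 7.5) = 42.21°Rø.

42.21°Rø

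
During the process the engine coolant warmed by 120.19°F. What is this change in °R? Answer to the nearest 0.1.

120.2°R

Fahrenheit and Rankine degrees are the same size, so the interval is unchanged: 120.2.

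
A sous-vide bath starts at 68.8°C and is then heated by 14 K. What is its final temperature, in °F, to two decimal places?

181.04°F

The 14 K change is an interval; Kelvin and Celsius degrees are the same size, so ΔC = +14°C.
Final Celsius temperature: 68.8000 + 14.0000 = 82.8000°C.
In Fahrenheit: 82.8000 × 1.8 + 32 = 181.04°F.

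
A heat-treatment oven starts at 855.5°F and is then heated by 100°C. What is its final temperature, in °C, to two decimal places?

557.50°C

Initial temperature in Celsius: (855.5 - 32) × 5/9 = 457.5000°C.
Final Celsius temperature: 457.5000 + 100.0000 = 557.5000°C.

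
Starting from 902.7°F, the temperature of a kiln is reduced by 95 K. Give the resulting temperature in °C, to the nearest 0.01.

Initial temperature in Celsius: (902.7 - 32) × 5/9 = 483.7222°C.
The 95 K change is an interval; Kelvin and Celsius degrees are the same size, so ΔC = -95°C.
Final Celsius temperature: 483.7222 - 95.0000 = 388.7222°C.

388.72°C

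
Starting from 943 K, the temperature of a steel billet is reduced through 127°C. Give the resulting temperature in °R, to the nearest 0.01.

Initial temperature in Celsius: 943 - 273.15 = 669.8500°C.
Final Celsius temperature: 669.8500 - 127.0000 = 542.8500°C.
In Rankine: 542.8500 × 1.8 + 491.67 = 1468.80°R.

1468.80°R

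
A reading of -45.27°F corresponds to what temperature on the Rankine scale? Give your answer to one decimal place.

414.4°R

In Celsius: (-45.27 - 32) × 5/9 = -42.9278°C.
In Rankine: -42.9278 × 1.8 + 491.67 = 414.4°R.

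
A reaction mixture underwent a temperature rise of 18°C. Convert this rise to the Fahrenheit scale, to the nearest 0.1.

Only the scale ratio 1.8 matters for a change in temperature.
18 × 1.8 = 32.4.

32.4°F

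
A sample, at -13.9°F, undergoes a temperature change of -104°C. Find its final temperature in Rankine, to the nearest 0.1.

258.6°R

Initial temperature in Celsius: (-13.9 - 32) × 5/9 = -25.5000°C.
Final Celsius temperature: -25.5000 - 104.0000 = -129.5000°C.
In Rankine: -129.5000 × 1.8 + 491.67 = 258.6°R.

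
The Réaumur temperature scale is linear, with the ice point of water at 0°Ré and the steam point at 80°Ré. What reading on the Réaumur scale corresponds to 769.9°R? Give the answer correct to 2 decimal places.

123.66°Ré

First in Celsius: (769.9 - 491.67) × 5/9 = 154.5722°C.
Linearly onto the Réaumur scale: 0 + (154.5722 / 100) × (80 - 0) = 123.66°Ré.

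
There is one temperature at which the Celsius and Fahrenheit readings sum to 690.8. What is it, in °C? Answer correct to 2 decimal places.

Let C be the Celsius reading. The Fahrenheit reading is F = 1.8·C + 32.
Require C + F = 690.8: (2.8)·C + 32 = 690.8.
C = (690.8 - 32) / (2.8) = 235.29.

235.29°C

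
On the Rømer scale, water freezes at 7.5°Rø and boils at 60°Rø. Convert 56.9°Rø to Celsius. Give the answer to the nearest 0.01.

94.10°C

Linear interpolation between the fixed points: C = (56.9 - 7.5) × 100 / (60 - 7.5) = 94.0952°C.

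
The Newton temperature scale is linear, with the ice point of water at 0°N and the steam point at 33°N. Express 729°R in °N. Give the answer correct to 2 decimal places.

43.51°N

First in Celsius: (729 - 491.67) × 5/9 = 131.8500°C.
Linearly onto the Newton scale: 0 + (131.8500 / 100) × (33 - 0) = 43.51°N.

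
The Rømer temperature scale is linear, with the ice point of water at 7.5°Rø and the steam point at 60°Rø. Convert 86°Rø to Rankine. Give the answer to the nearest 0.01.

760.81°R

Linear interpolation between the fixed points: C = (86 - 7.5) × 100 / (60 - 7.5) = 149.5238°C.
Then 149.5238 × 1.8 + 491.67 = 760.81°R.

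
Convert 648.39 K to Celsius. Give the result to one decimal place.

375.2°C

In Celsius: 648.39 - 273.15 = 375.2400°C.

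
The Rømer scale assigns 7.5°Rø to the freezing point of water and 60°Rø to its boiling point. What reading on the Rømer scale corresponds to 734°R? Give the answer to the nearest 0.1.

78.2°Rø

First in Celsius: (734 - 491.67) × 5/9 = 134.6278°C.
Linearly onto the Rømer scale: 7.5 + (134.6278 / 100) × (60 - 7.5) = 78.2°Rø.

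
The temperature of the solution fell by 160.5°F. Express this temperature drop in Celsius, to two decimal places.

89.17°C

An interval of 1°F corresponds to 5/9°C.
160.5 × 5/9 = 89.17.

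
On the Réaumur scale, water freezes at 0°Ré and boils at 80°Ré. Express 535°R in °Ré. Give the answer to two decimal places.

19.26°Ré

First in Celsius: (535 - 491.67) × 5/9 = 24.0722°C.
Linearly onto the Réaumur scale: 0 + (24.0722 / 100) × (80 - 0) = 19.26°Ré.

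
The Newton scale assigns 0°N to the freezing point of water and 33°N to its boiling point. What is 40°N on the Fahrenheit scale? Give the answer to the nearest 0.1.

Linear interpolation between the fixed points: C = (40 - 0) × 100 / (33 - 0) = 121.2121°C.
Then 121.2121 × 1.8 + 32 = 250.2°F.

250.2°F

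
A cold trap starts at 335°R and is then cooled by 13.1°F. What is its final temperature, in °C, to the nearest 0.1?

-94.3°C

Initial temperature in Celsius: (335 - 491.67) × 5/9 = -87.0389°C.
The 13.1°F change is an interval, so only the factor 5/9 applies: -13.1 × 5/9 = -7.2778°C.
Final Celsius temperature: -87.0389 - 7.2778 = -94.3167°C.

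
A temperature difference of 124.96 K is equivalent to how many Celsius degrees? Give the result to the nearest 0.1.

125.0°C

Kelvin and Celsius degrees are the same size, so the interval is unchanged: 125.0.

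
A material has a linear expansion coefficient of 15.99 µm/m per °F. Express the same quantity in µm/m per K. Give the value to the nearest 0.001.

28.782 µm/m per K

Since only a temperature interval is involved, the additive offset between the scales drops out.
A change of 1 K is a change of 1.8°F, so per K the value is 15.99 × 1.8 = 28.782.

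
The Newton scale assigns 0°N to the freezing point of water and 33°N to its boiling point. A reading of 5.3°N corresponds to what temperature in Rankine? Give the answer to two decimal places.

520.58°R

Linear interpolation between the fixed points: C = (5.3 - 0) × 100 / (33 - 0) = 16.0606°C.
Then 16.0606 × 1.8 + 491.67 = 520.58°R.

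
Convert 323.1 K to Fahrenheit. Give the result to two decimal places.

In Celsius: 323.1 - 273.15 = 49.9500°C.
In Fahrenheit: 49.9500 × 1.8 + 32 = 121.91°F.

121.91°F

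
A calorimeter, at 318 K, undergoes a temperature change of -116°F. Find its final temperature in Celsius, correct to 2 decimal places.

Initial temperature in Celsius: 318 - 273.15 = 44.8500°C.
The 116°F change is an interval, so only the factor 5/9 applies: -116 × 5/9 = -64.4444°C.
Final Celsius temperature: 44.8500 - 64.4444 = -19.5944°C.

-19.59°C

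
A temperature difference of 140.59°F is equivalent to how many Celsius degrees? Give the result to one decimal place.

An interval of 1°F corresponds to 5/9°C.
140.59 × 5/9 = 78.1.

78.1°C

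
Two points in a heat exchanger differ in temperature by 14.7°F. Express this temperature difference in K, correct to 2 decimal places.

An interval of 1°F corresponds to 5/9 K.
14.7 × 5/9 = 8.17.

8.17 K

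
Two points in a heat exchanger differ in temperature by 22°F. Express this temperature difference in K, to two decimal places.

An interval of 1°F corresponds to 5/9 K.
22 × 5/9 = 12.22.

12.22 K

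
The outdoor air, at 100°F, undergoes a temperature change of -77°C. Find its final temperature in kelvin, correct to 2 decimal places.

233.93 K

Initial temperature in Celsius: (100 - 32) × 5/9 = 37.7778°C.
Final Celsius temperature: 37.7778 - 77.0000 = -39.2222°C.
In kelvin: -39.2222 + 273.15 = 233.93 K.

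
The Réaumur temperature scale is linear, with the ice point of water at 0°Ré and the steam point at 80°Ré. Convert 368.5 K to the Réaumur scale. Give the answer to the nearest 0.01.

First in Celsius: 368.5 - 273.15 = 95.3500°C.
Linearly onto the Réaumur scale: 0 + (95.3500 / 100) × (80 - 0) = 76.28°Ré.

76.28°Ré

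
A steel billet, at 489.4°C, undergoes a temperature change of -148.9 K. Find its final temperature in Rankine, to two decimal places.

1104.57°R

The 148.9 K change is an interval; Kelvin and Celsius degrees are the same size, so ΔC = -148.9°C.
Final Celsius temperature: 489.4000 - 148.9000 = 340.5000°C.
In Rankine: 340.5000 × 1.8 + 491.67 = 1104.57°R.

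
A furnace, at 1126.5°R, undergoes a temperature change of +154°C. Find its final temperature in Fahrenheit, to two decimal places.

944.03°F

Initial temperature in Celsius: (1126.5 - 491.67) × 5/9 = 352.6833°C.
Final Celsius temperature: 352.6833 + 154.0000 = 506.6833°C.
In Fahrenheit: 506.6833 × 1.8 + 32 = 944.03°F.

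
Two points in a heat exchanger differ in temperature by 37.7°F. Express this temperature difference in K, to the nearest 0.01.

An interval of 1°F corresponds to 5/9 K.
37.7 × 5/9 = 20.94.

20.94 K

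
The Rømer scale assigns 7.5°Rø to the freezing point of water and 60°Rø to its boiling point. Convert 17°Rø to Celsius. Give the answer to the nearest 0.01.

18.10°C

Linear interpolation between the fixed points: C = (17 - 7.5) × 100 / (60 - 7.5) = 18.0952°C.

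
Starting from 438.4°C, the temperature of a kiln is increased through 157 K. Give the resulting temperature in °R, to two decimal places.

1563.39°R

The 157 K change is an interval; Kelvin and Celsius degrees are the same size, so ΔC = +157°C.
Final Celsius temperature: 438.4000 + 157.0000 = 595.4000°C.
In Rankine: 595.4000 × 1.8 + 491.67 = 1563.39°R.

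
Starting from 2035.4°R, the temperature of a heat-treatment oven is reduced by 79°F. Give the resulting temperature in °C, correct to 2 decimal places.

Initial temperature in Celsius: (2035.4 - 491.67) × 5/9 = 857.6278°C.
The 79°F change is an interval, so only the factor 5/9 applies: -79 × 5/9 = -43.8889°C.
Final Celsius temperature: 857.6278 - 43.8889 = 813.7389°C.

813.74°C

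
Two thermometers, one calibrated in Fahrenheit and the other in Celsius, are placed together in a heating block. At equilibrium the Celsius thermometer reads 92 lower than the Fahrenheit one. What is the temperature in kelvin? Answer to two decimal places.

348.15 K

Let x be the Fahrenheit reading; then the Celsius reading is 5/9·x - 17.7778.
(5/9·x - 17.7778) - x = -92  ⇒  (-4/9)·x = -74.2222  ⇒  x = 167.0000°F.
In Celsius: (167 - 32) × 5/9 = 75.0000°C.
In kelvin: 75.0000 + 273.15 = 348.15 K.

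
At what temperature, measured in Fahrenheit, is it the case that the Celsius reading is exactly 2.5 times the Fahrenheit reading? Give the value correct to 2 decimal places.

-9.14°F

Let F be the Fahrenheit reading. The Celsius reading is C = 5/9·F - 17.7778.
Require C = 2.5·F: 5/9·F - 17.7778 = 2.5·F.
(-35/18)·F = 17.7778  ⇒  F = -9.14.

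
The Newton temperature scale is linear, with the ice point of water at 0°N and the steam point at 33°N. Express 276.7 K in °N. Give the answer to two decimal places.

1.17°N

First in Celsius: 276.7 - 273.15 = 3.5500°C.
Linearly onto the Newton scale: 0 + (3.5500 / 100) × (33 - 0) = 1.17°N.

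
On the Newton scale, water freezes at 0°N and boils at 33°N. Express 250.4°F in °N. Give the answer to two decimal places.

40.04°N

First in Celsius: (250.4 - 32) × 5/9 = 121.3333°C.
Linearly onto the Newton scale: 0 + (121.3333 / 100) × (33 - 0) = 40.04°N.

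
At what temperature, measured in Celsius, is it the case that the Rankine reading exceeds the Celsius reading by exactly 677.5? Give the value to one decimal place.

232.3°C

Let C be the Celsius reading. The Rankine reading is R = 1.8·C + 491.67.
Require R - C = 677.5: (0.8)·C + 491.67 = 677.5.
C = (677.5 - 491.67) / (0.8) = 232.3.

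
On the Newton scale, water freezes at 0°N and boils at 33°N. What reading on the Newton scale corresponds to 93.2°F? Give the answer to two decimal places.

11.22°N

First in Celsius: (93.2 - 32) × 5/9 = 34.0000°C.
Linearly onto the Newton scale: 0 + (34.0000 / 100) × (33 - 0) = 11.22°N.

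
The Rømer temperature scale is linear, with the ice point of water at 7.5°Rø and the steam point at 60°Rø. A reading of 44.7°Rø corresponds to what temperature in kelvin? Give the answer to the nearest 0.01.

Linear interpolation between the fixed points: C = (44.7 - 7.5) × 100 / (60 - 7.5) = 70.8571°C.
Then 70.8571 + 273.15 = 344.01 K.

344.01 K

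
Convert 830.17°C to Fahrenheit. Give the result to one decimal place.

1526.3°F

In Fahrenheit: 830.1700 × 1.8 + 32 = 1526.3°F.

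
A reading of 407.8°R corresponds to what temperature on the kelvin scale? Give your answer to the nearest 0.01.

In Celsius: (407.8 - 491.67) × 5/9 = -46.5944°C.
In kelvin: -46.5944 + 273.15 = 226.56 K.

226.56 K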